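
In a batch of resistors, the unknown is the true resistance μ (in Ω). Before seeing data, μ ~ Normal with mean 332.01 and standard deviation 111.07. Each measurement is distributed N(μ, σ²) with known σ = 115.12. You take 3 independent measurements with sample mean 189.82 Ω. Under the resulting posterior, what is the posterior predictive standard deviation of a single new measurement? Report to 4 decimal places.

128.4733

For Normal data with known variance σ², a Normal(μ₀, σ₀²) prior on μ is conjugate. Posterior precision = 1/σ₀² + n/σ²; posterior mean is the precision-weighted average of μ₀ and x̄.
σ₀² = 111.07² = 12336.5449, σ² = 115.12² = 13252.6144; σ² + n·σ₀² = 13252.6144 + 3·12336.5449 = 50262.2491.
Posterior precision = 1/σ₀² + n/σ² = 1/12336.5449 + 3/13252.6144 = (σ² + n·σ₀²)/(σ₀²σ²) = 50262.2491/(12336.5449·13252.6144); posterior variance σₙ² = σ₀²σ²/(σ² + n·σ₀²) = 12336.5449·13252.6144/50262.2491 = 3252.768738.
Predictive variance for one new observation = σₙ² + σ² = 12336.5449·13252.6144/50262.2491 + 13252.6144 = σ²·(σ₀² + 50262.2491)/50262.2491 = 13252.6144·62598.794/50262.2491 = 16505.383138; SD = √(13252.6144·62598.794/50262.2491) = 128.4733.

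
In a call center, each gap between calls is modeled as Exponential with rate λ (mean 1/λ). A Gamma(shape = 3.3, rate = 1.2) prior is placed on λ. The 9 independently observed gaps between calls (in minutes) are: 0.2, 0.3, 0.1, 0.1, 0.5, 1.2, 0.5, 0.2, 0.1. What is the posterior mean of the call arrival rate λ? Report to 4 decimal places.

With a Gamma(shape α, rate β) prior on the exponential rate λ, the posterior after n observations with total T = Σxᵢ is Gamma(α+n, β+T).
Sum of observations T = 3.2 minutes; n = 9.
Posterior: Gamma(3.3+9, 1.2+3.2) = Gamma(12.3, 4.4).
Posterior mean of λ = α/β = 12.3/4.4 = 2.7955.

2.7955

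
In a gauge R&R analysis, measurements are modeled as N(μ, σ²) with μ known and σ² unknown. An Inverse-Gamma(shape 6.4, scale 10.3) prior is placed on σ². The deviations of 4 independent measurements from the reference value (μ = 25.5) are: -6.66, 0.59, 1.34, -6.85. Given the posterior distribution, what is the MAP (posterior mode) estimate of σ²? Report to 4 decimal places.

6.0650

With known mean μ and an Inverse-Gamma(α, β) prior on σ², the Normal likelihood is conjugate: posterior is Inv-Gamma(α + n/2, β + Σ(xᵢ−μ)²/2).
Σ(xᵢ−μ)² = (-6.66)² + (0.59)² + (1.34)² + (-6.85)² = 93.4218.
Posterior: Inv-Gamma(6.4 + 4/2, 10.3 + 93.4218/2) = Inv-Gamma(8.40, 57.01090).
Mode = β/(α+1) = 57.01090/9.40 = 6.0650.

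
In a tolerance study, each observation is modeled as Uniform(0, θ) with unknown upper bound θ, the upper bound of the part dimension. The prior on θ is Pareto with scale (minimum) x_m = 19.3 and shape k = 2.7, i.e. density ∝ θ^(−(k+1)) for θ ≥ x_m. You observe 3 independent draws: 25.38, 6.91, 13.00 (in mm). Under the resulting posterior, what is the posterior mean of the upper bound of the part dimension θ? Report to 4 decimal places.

30.7800

A Pareto(scale x_m, shape k) prior on the upper bound θ of Uniform(0, θ) is conjugate: posterior is Pareto(max(x_m, max xᵢ), k + n).
Sample maximum = 25.38; prior scale x_m = 19.3 → posterior scale = max = 25.38.
Posterior shape = 2.7 + 3 = 5.7.
E[θ|data] = k·x_m/(k−1) = 5.7·25.38/4.7 = 30.7800.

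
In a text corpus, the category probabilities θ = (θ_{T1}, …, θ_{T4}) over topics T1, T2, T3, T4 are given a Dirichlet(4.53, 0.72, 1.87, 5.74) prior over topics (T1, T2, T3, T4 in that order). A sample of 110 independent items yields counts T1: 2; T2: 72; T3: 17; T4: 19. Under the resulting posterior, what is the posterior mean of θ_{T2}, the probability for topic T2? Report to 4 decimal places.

0.5919

The Dirichlet prior is conjugate to the Multinomial likelihood: each posterior αⱼ = prior αⱼ + observed count nⱼ.
Posterior concentration: (6.53, 72.72, 18.87, 24.74), total = 122.86.
E[θ_{T2}|data] = α_{T2}/Σα = 72.72/122.86 = 0.5919.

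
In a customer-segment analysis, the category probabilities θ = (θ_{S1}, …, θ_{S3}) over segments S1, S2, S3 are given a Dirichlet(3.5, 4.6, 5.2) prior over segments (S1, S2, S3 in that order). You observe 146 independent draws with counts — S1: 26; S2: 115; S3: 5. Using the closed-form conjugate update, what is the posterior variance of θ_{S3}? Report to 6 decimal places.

0.000374

The Dirichlet prior is conjugate to the Multinomial likelihood: each posterior αⱼ = prior αⱼ + observed count nⱼ.
Posterior concentration: (29.5, 119.6, 10.2), total = 159.3.
Var[θ_j] = α_j(Σα−α_j)/((Σα)²(Σα+1)) = 10.2·149.1/(159.3²·160.3) = 0.000374.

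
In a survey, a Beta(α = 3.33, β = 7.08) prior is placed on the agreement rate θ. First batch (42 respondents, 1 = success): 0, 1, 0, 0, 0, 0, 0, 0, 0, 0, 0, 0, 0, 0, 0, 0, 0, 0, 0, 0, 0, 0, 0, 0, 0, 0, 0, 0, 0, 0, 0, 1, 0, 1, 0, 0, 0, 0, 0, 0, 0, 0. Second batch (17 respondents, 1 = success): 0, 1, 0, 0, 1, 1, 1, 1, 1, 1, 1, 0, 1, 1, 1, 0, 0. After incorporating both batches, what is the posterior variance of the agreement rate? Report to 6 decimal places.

The Beta prior is conjugate to a Binomial/Bernoulli likelihood; the update adds successes to α and failures to β.
After batch 1: Beta(3.33+3, 7.08+39) = Beta(6.33, 46.08).
After batch 2: Beta(6.33+11, 46.08+6) = Beta(17.33, 52.08).
Var = αβ/((α+β)²(α+β+1)) = 17.33·52.08/(69.41²·70.41) = 0.002661.

0.002661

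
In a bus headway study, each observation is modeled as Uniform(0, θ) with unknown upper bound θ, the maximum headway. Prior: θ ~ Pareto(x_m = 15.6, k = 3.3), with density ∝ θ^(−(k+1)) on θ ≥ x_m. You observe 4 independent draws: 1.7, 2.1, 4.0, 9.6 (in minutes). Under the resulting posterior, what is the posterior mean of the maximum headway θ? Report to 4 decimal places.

18.0762

A Pareto(scale x_m, shape k) prior on the upper bound θ of Uniform(0, θ) is conjugate: posterior is Pareto(max(x_m, max xᵢ), k + n).
Sample maximum = 9.6; prior scale x_m = 15.6 → posterior scale = max = 15.6.
Posterior shape = 3.3 + 4 = 7.3.
E[θ|data] = k·x_m/(k−1) = 7.3·15.6/6.3 = 18.0762.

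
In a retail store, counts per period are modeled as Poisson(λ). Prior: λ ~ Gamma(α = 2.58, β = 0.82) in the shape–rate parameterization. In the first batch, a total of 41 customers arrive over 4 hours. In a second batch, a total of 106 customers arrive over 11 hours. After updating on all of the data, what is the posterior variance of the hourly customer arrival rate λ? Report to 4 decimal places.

With a Gamma(shape α, rate β) prior, the Poisson likelihood is conjugate: the posterior is Gamma(α + ΣXᵢ, β + n).
After batch 1: Gamma(α+S, β+n) = Gamma(2.58+41, 0.82+4) = Gamma(43.58, 4.82).
After batch 2: Gamma(α+S, β+n) = Gamma(43.58+106, 4.82+11) = Gamma(149.58, 15.82).
Var = α/β² = 149.58/15.82² = 0.5977.

0.5977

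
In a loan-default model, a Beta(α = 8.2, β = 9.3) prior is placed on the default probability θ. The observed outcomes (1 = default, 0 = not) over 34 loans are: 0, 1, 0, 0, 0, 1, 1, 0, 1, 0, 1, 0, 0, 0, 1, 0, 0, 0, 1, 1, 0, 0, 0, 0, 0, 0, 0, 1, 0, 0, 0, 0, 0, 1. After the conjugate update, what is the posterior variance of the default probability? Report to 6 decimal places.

The Beta prior is conjugate to a Binomial/Bernoulli likelihood; the update adds successes to α and failures to β.
Posterior: Beta(α+k, β+n−k) = Beta(8.2+10, 9.3+24) = Beta(18.2, 33.3).
Var = αβ/((α+β)²(α+β+1)) = 18.2·33.3/(51.5²·52.5) = 0.004353.

0.004353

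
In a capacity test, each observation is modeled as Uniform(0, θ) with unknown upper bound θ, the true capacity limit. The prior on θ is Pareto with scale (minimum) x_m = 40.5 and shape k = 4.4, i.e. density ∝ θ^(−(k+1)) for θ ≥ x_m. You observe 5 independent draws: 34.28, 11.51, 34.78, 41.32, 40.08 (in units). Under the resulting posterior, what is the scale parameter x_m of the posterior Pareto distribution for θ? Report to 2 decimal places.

41.32

A Pareto(scale x_m, shape k) prior on the upper bound θ of Uniform(0, θ) is conjugate: posterior is Pareto(max(x_m, max xᵢ), k + n).
Sample maximum = 41.32; prior scale x_m = 40.5 → posterior scale = max = 41.32.
Posterior shape = 4.4 + 5 = 9.4.
Posterior scale x_m = 41.32.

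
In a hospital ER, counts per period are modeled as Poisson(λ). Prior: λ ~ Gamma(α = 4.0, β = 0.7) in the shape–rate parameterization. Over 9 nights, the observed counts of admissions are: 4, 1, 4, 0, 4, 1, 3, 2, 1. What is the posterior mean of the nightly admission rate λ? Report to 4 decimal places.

With a Gamma(shape α, rate β) prior, the Poisson likelihood is conjugate: the posterior is Gamma(α + ΣXᵢ, β + n).
Sum of counts S = 20 over n = 9 nights.
Posterior: Gamma(α+S, β+n) = Gamma(4.0+20, 0.7+9) = Gamma(24.0, 9.7).
Posterior mean = α/β = 24.0/9.7 = 2.4742.

2.4742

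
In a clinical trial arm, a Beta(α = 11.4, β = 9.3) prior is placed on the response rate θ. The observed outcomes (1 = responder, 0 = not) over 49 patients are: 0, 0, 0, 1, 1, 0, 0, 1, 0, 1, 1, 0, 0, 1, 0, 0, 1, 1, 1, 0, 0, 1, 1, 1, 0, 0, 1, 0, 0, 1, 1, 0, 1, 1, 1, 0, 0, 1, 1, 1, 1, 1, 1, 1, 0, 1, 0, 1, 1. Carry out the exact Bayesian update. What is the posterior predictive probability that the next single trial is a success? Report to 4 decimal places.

0.5653

The Beta prior is conjugate to a Binomial/Bernoulli likelihood; the update adds successes to α and failures to β.
Posterior: Beta(α+k, β+n−k) = Beta(11.4+28, 9.3+21) = Beta(39.4, 30.3).
For a single future Bernoulli trial, P(success | data) = α/(α+β) = 0.5653.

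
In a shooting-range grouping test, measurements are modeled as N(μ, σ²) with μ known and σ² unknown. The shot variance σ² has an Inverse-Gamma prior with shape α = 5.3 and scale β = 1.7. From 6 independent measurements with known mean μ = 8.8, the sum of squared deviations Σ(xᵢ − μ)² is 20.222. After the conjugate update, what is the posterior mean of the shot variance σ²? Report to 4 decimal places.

1.6179

With known mean μ and an Inverse-Gamma(α, β) prior on σ², the Normal likelihood is conjugate: posterior is Inv-Gamma(α + n/2, β + Σ(xᵢ−μ)²/2).
Posterior: Inv-Gamma(5.3 + 6/2, 1.7 + 20.222/2) = Inv-Gamma(8.30, 11.8110).
E[σ²|data] = β/(α−1) = 11.8110/7.30 = 1.6179.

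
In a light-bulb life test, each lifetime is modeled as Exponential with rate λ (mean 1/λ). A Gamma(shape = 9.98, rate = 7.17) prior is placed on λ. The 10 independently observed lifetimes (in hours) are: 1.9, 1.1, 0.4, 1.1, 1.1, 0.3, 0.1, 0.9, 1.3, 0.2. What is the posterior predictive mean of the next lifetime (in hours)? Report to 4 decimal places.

With a Gamma(shape α, rate β) prior on the exponential rate λ, the posterior after n observations with total T = Σxᵢ is Gamma(α+n, β+T).
Sum of observations T = 8.4 hours; n = 10.
Posterior: Gamma(9.98+10, 7.17+8.4) = Gamma(19.98, 15.57).
The predictive distribution for the next observation is Lomax; its mean is β/(α−1) = 15.57/18.98 = 0.8203.

0.8203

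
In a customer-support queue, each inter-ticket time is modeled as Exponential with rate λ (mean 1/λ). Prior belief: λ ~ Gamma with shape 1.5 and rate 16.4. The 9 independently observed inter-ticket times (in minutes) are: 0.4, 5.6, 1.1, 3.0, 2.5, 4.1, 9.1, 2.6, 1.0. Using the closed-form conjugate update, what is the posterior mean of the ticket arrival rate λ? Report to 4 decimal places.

With a Gamma(shape α, rate β) prior on the exponential rate λ, the posterior after n observations with total T = Σxᵢ is Gamma(α+n, β+T).
Sum of observations T = 29.4 minutes; n = 9.
Posterior: Gamma(1.5+9, 16.4+29.4) = Gamma(10.5, 45.8).
Posterior mean of λ = α/β = 10.5/45.8 = 0.2293.

0.2293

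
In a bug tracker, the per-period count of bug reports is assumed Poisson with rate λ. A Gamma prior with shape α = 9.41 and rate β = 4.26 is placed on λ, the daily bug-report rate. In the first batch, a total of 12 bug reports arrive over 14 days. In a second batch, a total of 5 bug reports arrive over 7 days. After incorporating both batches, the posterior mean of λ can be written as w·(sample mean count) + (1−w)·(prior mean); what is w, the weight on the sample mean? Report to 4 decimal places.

0.8314

With a Gamma(shape α, rate β) prior, the Poisson likelihood is conjugate: the posterior is Gamma(α + ΣXᵢ, β + n).
Total number of days: n = 14 + 7 = 21.
Posterior mean = (α₀+S)/(β₀+n) = [n/(β₀+n)]·(S/n) + [β₀/(β₀+n)]·(α₀/β₀), so only n and β₀ enter the weight.
Weight on data w = n/(β₀+n) = 21/(4.26+21) = 21/25.26 = 0.8314.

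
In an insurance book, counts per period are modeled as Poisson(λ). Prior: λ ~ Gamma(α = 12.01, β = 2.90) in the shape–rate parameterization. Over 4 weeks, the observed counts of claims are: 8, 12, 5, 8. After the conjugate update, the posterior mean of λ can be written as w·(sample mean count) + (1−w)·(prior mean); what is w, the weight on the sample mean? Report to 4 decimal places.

0.5797

With a Gamma(shape α, rate β) prior, the Poisson likelihood is conjugate: the posterior is Gamma(α + ΣXᵢ, β + n).
Posterior mean = (α₀+S)/(β₀+n) = [n/(β₀+n)]·(S/n) + [β₀/(β₀+n)]·(α₀/β₀), so only n and β₀ enter the weight.
Weight on data w = n/(β₀+n) = 4/(2.90+4) = 4/6.90 = 0.5797.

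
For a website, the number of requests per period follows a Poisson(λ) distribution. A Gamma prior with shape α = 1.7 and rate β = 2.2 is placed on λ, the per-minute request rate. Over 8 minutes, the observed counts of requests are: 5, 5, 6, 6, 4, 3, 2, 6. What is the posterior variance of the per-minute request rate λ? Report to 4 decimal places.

0.3720

With a Gamma(shape α, rate β) prior, the Poisson likelihood is conjugate: the posterior is Gamma(α + ΣXᵢ, β + n).
Sum of counts S = 37 over n = 8 minutes.
Posterior: Gamma(α+S, β+n) = Gamma(1.7+37, 2.2+8) = Gamma(38.7, 10.2).
Var = α/β² = 38.7/10.2² = 0.3720.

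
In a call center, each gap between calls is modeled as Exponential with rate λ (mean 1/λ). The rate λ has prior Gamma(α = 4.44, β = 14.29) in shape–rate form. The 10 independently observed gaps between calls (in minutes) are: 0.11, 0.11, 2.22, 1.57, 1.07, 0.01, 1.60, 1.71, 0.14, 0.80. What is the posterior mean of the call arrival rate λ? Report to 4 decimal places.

0.6111

With a Gamma(shape α, rate β) prior on the exponential rate λ, the posterior after n observations with total T = Σxᵢ is Gamma(α+n, β+T).
Sum of observations T = 9.34 minutes; n = 10.
Posterior: Gamma(4.44+10, 14.29+9.34) = Gamma(14.44, 23.63).
Posterior mean of λ = α/β = 14.44/23.63 = 0.6111.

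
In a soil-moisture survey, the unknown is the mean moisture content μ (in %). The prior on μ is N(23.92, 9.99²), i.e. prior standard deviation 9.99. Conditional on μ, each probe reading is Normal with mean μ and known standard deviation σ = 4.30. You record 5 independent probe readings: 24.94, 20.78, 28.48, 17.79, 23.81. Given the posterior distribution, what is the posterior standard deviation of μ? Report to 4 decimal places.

1.8884

For Normal data with known variance σ², a Normal(μ₀, σ₀²) prior on μ is conjugate. Posterior precision = 1/σ₀² + n/σ²; posterior mean is the precision-weighted average of μ₀ and x̄.
σ₀² = 9.99² = 99.8001, σ² = 4.30² = 18.49; σ² + n·σ₀² = 18.49 + 5·99.8001 = 517.4905.
Posterior precision = 1/σ₀² + n/σ² = 1/99.8001 + 5/18.49 = (σ² + n·σ₀²)/(σ₀²σ²) = 517.4905/(99.8001·18.49); posterior variance σₙ² = σ₀²σ²/(σ² + n·σ₀²) = 99.8001·18.49/517.4905 = 3.565870.
Posterior SD = √σₙ² = √(99.8001·18.49/517.4905) = 1.8884.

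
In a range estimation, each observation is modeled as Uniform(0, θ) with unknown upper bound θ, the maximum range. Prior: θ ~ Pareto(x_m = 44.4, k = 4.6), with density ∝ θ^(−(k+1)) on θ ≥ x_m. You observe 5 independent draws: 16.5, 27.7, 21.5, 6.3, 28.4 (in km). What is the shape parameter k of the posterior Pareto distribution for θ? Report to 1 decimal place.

A Pareto(scale x_m, shape k) prior on the upper bound θ of Uniform(0, θ) is conjugate: posterior is Pareto(max(x_m, max xᵢ), k + n).
Sample maximum = 28.4; prior scale x_m = 44.4 → posterior scale = max = 44.4.
Posterior shape = 4.6 + 5 = 9.6.
Posterior shape k = 9.6.

9.6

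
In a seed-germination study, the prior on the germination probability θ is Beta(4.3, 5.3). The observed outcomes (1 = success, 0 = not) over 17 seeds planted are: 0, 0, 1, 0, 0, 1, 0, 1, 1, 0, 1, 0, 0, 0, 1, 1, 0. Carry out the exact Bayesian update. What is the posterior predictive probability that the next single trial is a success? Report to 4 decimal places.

The Beta prior is conjugate to a Binomial/Bernoulli likelihood; the update adds successes to α and failures to β.
Posterior: Beta(α+k, β+n−k) = Beta(4.3+7, 5.3+10) = Beta(11.3, 15.3).
For a single future Bernoulli trial, P(success | data) = α/(α+β) = 0.4248.

0.4248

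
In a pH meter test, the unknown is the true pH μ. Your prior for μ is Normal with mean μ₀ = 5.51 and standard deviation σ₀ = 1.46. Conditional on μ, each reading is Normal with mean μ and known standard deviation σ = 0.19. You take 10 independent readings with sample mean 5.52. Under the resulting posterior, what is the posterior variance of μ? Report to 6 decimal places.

0.003604

For Normal data with known variance σ², a Normal(μ₀, σ₀²) prior on μ is conjugate. Posterior precision = 1/σ₀² + n/σ²; posterior mean is the precision-weighted average of μ₀ and x̄.
σ₀² = 1.46² = 2.1316, σ² = 0.19² = 0.0361; σ² + n·σ₀² = 0.0361 + 10·2.1316 = 21.3521.
Posterior precision = 1/σ₀² + n/σ² = 1/2.1316 + 10/0.0361 = (σ² + n·σ₀²)/(σ₀²σ²) = 21.3521/(2.1316·0.0361); posterior variance σₙ² = σ₀²σ²/(σ² + n·σ₀²) = 2.1316·0.0361/21.3521 = 0.003604.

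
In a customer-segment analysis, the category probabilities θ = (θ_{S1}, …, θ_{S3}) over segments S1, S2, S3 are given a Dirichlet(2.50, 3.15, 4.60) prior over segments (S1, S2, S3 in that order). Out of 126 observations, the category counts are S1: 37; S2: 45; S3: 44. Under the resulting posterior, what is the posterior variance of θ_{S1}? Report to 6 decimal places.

0.001500

The Dirichlet prior is conjugate to the Multinomial likelihood: each posterior αⱼ = prior αⱼ + observed count nⱼ.
Posterior concentration: (39.50, 48.15, 48.60), total = 136.25.
Var[θ_j] = α_j(Σα−α_j)/((Σα)²(Σα+1)) = 39.50·96.75/(136.25²·137.25) = 0.001500.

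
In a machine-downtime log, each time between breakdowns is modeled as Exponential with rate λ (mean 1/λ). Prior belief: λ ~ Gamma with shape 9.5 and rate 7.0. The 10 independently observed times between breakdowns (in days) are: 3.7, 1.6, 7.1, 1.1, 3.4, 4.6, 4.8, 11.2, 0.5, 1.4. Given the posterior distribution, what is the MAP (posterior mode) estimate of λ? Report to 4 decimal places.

0.3987

With a Gamma(shape α, rate β) prior on the exponential rate λ, the posterior after n observations with total T = Σxᵢ is Gamma(α+n, β+T).
Sum of observations T = 39.4 days; n = 10.
Posterior: Gamma(9.5+10, 7.0+39.4) = Gamma(19.5, 46.4).
Mode = (α−1)/β = 0.3987.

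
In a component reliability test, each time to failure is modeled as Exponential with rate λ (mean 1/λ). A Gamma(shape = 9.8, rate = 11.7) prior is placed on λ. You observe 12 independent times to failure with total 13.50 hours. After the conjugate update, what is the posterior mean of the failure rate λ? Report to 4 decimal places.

With a Gamma(shape α, rate β) prior on the exponential rate λ, the posterior after n observations with total T = Σxᵢ is Gamma(α+n, β+T).
Posterior: Gamma(9.8+12, 11.7+13.50) = Gamma(21.8, 25.20).
Posterior mean of λ = α/β = 21.8/25.20 = 0.8651.

0.8651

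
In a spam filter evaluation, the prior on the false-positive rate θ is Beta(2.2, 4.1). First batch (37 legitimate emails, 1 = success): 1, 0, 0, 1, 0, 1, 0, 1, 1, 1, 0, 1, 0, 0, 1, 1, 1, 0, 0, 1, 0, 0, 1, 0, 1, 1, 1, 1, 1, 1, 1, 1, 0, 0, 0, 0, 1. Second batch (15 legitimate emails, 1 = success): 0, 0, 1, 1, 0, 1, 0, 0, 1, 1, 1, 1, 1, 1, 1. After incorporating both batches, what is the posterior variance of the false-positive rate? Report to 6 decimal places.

The Beta prior is conjugate to a Binomial/Bernoulli likelihood; the update adds successes to α and failures to β.
After batch 1: Beta(2.2+21, 4.1+16) = Beta(23.2, 20.1).
After batch 2: Beta(23.2+10, 20.1+5) = Beta(33.2, 25.1).
Var = αβ/((α+β)²(α+β+1)) = 33.2·25.1/(58.3²·59.3) = 0.004134.

0.004134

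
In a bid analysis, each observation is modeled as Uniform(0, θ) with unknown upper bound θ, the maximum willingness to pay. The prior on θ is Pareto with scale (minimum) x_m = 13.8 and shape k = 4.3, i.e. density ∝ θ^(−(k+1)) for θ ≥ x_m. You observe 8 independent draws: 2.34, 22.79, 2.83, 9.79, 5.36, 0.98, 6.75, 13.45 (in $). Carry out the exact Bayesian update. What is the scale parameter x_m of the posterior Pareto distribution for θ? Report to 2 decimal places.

22.79

A Pareto(scale x_m, shape k) prior on the upper bound θ of Uniform(0, θ) is conjugate: posterior is Pareto(max(x_m, max xᵢ), k + n).
Sample maximum = 22.79; prior scale x_m = 13.8 → posterior scale = max = 22.79.
Posterior shape = 4.3 + 8 = 12.3.
Posterior scale x_m = 22.79.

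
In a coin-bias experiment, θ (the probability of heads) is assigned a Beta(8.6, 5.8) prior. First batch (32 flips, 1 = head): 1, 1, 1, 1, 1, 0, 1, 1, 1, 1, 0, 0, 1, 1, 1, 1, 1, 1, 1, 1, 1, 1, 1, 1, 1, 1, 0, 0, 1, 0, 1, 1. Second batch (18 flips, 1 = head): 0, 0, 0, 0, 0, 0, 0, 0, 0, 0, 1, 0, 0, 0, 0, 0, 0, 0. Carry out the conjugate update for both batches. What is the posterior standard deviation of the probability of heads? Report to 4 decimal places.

The Beta prior is conjugate to a Binomial/Bernoulli likelihood; the update adds successes to α and failures to β.
After batch 1: Beta(8.6+26, 5.8+6) = Beta(34.6, 11.8).
After batch 2: Beta(34.6+1, 11.8+17) = Beta(35.6, 28.8).
Var = αβ/((α+β)²(α+β+1)) = 35.6·28.8/(64.4²·65.4) = 0.00378001; SD = √0.00378001 = 0.0615.

0.0615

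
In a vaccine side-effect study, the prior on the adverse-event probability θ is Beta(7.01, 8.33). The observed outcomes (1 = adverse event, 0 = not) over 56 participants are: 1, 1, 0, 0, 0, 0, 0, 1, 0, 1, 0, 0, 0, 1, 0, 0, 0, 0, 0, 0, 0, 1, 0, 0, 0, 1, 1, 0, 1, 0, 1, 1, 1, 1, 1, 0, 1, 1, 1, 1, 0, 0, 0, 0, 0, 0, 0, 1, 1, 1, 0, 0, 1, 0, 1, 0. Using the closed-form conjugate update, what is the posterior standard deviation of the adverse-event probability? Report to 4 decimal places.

The Beta prior is conjugate to a Binomial/Bernoulli likelihood; the update adds successes to α and failures to β.
Posterior: Beta(α+k, β+n−k) = Beta(7.01+23, 8.33+33) = Beta(30.01, 41.33).
Var = αβ/((α+β)²(α+β+1)) = 30.01·41.33/(71.34²·72.34) = 0.00336889; SD = √0.00336889 = 0.0580.

0.0580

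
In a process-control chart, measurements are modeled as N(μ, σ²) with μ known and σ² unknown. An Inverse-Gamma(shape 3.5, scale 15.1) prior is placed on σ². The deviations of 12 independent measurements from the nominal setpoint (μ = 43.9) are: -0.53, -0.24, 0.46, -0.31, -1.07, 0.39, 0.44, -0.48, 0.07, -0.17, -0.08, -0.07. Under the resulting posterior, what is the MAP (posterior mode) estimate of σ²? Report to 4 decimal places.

With known mean μ and an Inverse-Gamma(α, β) prior on σ², the Normal likelihood is conjugate: posterior is Inv-Gamma(α + n/2, β + Σ(xᵢ−μ)²/2).
Σ(xᵢ−μ)² = (-0.53)² + (-0.24)² + (0.46)² + (-0.31)² + (-1.07)² + (0.39)² + (0.44)² + (-0.48)² + (0.07)² + (-0.17)² + (-0.08)² + (-0.07)² = 2.4123.
Posterior: Inv-Gamma(3.5 + 12/2, 15.1 + 2.4123/2) = Inv-Gamma(9.50, 16.30615).
Mode = β/(α+1) = 16.30615/10.50 = 1.5530.

1.5530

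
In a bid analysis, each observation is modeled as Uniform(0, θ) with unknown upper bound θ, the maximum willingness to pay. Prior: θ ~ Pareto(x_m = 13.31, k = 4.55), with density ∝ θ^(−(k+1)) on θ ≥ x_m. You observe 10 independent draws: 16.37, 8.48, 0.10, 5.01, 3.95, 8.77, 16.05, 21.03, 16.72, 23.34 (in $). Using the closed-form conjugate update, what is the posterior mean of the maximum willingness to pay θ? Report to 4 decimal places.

25.0625

A Pareto(scale x_m, shape k) prior on the upper bound θ of Uniform(0, θ) is conjugate: posterior is Pareto(max(x_m, max xᵢ), k + n).
Sample maximum = 23.34; prior scale x_m = 13.31 → posterior scale = max = 23.34.
Posterior shape = 4.55 + 10 = 14.55.
E[θ|data] = k·x_m/(k−1) = 14.55·23.34/13.55 = 25.0625.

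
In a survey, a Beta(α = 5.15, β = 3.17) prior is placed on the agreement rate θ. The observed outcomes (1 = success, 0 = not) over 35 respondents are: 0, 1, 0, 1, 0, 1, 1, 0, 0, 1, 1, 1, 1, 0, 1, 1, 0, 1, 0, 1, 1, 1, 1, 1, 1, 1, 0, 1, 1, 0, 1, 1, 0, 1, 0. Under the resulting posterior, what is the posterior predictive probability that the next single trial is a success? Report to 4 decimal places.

0.6498

The Beta prior is conjugate to a Binomial/Bernoulli likelihood; the update adds successes to α and failures to β.
Posterior: Beta(α+k, β+n−k) = Beta(5.15+23, 3.17+12) = Beta(28.15, 15.17).
For a single future Bernoulli trial, P(success | data) = α/(α+β) = 0.6498.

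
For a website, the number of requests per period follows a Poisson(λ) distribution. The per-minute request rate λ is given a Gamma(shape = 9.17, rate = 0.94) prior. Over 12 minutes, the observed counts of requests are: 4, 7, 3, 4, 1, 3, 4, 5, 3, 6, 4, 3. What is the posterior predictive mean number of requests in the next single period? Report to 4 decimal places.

4.3408

With a Gamma(shape α, rate β) prior, the Poisson likelihood is conjugate: the posterior is Gamma(α + ΣXᵢ, β + n).
Sum of counts S = 47 over n = 12 minutes.
Posterior: Gamma(α+S, β+n) = Gamma(9.17+47, 0.94+12) = Gamma(56.17, 12.94).
The predictive distribution for one future period is NegBinom with mean α/β = 4.3408.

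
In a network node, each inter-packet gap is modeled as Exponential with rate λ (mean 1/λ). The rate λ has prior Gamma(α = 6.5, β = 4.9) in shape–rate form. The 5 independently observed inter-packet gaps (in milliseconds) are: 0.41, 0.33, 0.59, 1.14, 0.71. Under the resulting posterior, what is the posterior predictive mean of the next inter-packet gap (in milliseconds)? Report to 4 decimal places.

With a Gamma(shape α, rate β) prior on the exponential rate λ, the posterior after n observations with total T = Σxᵢ is Gamma(α+n, β+T).
Sum of observations T = 3.18 milliseconds; n = 5.
Posterior: Gamma(6.5+5, 4.9+3.18) = Gamma(11.5, 8.08).
The predictive distribution for the next observation is Lomax; its mean is β/(α−1) = 8.08/10.5 = 0.7695.

0.7695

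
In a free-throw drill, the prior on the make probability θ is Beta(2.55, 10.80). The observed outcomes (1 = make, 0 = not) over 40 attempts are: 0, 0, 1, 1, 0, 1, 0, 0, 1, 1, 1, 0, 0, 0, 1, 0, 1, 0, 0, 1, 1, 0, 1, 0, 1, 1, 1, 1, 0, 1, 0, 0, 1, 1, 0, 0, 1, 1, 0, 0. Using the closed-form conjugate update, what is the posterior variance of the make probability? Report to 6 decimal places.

0.004490

The Beta prior is conjugate to a Binomial/Bernoulli likelihood; the update adds successes to α and failures to β.
Posterior: Beta(α+k, β+n−k) = Beta(2.55+20, 10.80+20) = Beta(22.55, 30.80).
Var = αβ/((α+β)²(α+β+1)) = 22.55·30.80/(53.35²·54.35) = 0.004490.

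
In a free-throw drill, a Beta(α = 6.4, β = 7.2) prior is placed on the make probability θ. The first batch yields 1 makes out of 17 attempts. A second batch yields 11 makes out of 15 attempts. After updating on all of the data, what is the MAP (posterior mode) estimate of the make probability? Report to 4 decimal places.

0.3991

The Beta prior is conjugate to a Binomial/Bernoulli likelihood; the update adds successes to α and failures to β.
After batch 1: Beta(6.4+1, 7.2+16) = Beta(7.4, 23.2).
After batch 2: Beta(7.4+11, 23.2+4) = Beta(18.4, 27.2).
Mode of Beta(a,b) for a,b>1 is (a−1)/(a+b−2) = 17.4/43.6 = 0.3991.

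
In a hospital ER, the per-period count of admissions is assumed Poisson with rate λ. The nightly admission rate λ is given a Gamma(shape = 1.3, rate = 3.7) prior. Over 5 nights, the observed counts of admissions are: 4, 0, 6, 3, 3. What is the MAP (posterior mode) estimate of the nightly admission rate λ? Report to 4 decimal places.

With a Gamma(shape α, rate β) prior, the Poisson likelihood is conjugate: the posterior is Gamma(α + ΣXᵢ, β + n).
Sum of counts S = 16 over n = 5 nights.
Posterior: Gamma(α+S, β+n) = Gamma(1.3+16, 3.7+5) = Gamma(17.3, 8.7).
Mode of Gamma(α,β) for α≥1 is (α−1)/β = 16.3/8.7 = 1.8736.

1.8736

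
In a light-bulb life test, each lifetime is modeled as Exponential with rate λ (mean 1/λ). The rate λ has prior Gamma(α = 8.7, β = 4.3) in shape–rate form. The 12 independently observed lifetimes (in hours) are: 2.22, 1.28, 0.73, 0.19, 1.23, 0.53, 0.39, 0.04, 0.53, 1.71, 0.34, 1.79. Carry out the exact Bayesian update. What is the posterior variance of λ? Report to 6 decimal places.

With a Gamma(shape α, rate β) prior on the exponential rate λ, the posterior after n observations with total T = Σxᵢ is Gamma(α+n, β+T).
Sum of observations T = 10.98 hours; n = 12.
Posterior: Gamma(8.7+12, 4.3+10.98) = Gamma(20.7, 15.28).
Var = α/β² = 0.088659.

0.088659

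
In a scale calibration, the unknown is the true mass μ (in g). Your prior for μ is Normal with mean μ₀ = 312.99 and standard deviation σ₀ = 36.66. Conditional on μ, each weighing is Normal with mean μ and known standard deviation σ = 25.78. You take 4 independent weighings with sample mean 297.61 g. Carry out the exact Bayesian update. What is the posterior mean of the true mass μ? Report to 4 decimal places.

For Normal data with known variance σ², a Normal(μ₀, σ₀²) prior on μ is conjugate. Posterior precision = 1/σ₀² + n/σ²; posterior mean is the precision-weighted average of μ₀ and x̄.
n·x̄ = 4·297.61 = 1190.44.
σ₀² = 36.66² = 1343.9556, σ² = 25.78² = 664.6084; σ² + n·σ₀² = 664.6084 + 4·1343.9556 = 6040.4308.
Posterior mean = (μ₀/σ₀² + n·x̄/σ²)/(1/σ₀² + n/σ²) = (σ²·μ₀ + σ₀²·n·x̄)/(σ² + n·σ₀²) = (664.6084·312.99 + 1343.9556·1190.44)/6040.4308 = 1807914.28758/6040.4308 = 299.3022.

299.3022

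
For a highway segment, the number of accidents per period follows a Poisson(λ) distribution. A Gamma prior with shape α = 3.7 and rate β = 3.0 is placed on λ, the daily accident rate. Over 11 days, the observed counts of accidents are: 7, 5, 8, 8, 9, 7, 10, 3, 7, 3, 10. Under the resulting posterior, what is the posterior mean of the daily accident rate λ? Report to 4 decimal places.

5.7643

With a Gamma(shape α, rate β) prior, the Poisson likelihood is conjugate: the posterior is Gamma(α + ΣXᵢ, β + n).
Sum of counts S = 77 over n = 11 days.
Posterior: Gamma(α+S, β+n) = Gamma(3.7+77, 3.0+11) = Gamma(80.7, 14.0).
Posterior mean = α/β = 80.7/14.0 = 5.7643.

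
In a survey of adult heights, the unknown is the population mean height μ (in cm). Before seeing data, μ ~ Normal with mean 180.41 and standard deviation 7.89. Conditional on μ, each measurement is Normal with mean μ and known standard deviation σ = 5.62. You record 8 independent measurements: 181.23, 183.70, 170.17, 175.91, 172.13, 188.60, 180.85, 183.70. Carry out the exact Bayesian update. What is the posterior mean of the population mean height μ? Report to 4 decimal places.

For Normal data with known variance σ², a Normal(μ₀, σ₀²) prior on μ is conjugate. Posterior precision = 1/σ₀² + n/σ²; posterior mean is the precision-weighted average of μ₀ and x̄.
Σxᵢ = 181.23 + 183.70 + 170.17 + 175.91 + 172.13 + 188.60 + 180.85 + 183.70 = 1436.29, so n·x̄ = 1436.29.
σ₀² = 7.89² = 62.2521, σ² = 5.62² = 31.5844; σ² + n·σ₀² = 31.5844 + 8·62.2521 = 529.6012.
Posterior mean = (μ₀/σ₀² + n·x̄/σ²)/(1/σ₀² + n/σ²) = (σ²·μ₀ + σ₀²·n·x̄)/(σ² + n·σ₀²) = (31.5844·180.41 + 62.2521·1436.29)/529.6012 = 95110.210313/529.6012 = 179.5884.

179.5884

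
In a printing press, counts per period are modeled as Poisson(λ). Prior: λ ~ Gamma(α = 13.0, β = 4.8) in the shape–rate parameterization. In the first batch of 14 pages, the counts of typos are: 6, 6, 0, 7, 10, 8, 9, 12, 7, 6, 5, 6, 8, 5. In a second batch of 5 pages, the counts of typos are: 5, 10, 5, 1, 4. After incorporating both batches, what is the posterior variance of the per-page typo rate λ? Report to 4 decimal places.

0.2348

With a Gamma(shape α, rate β) prior, the Poisson likelihood is conjugate: the posterior is Gamma(α + ΣXᵢ, β + n).
Batch 1: sum of counts S = 95 over n = 14 pages.
After batch 1: Gamma(α+S, β+n) = Gamma(13.0+95, 4.8+14) = Gamma(108.0, 18.8).
Batch 2: sum of counts S = 25 over n = 5 pages.
After batch 2: Gamma(α+S, β+n) = Gamma(108.0+25, 18.8+5) = Gamma(133.0, 23.8).
Var = α/β² = 133.0/23.8² = 0.2348.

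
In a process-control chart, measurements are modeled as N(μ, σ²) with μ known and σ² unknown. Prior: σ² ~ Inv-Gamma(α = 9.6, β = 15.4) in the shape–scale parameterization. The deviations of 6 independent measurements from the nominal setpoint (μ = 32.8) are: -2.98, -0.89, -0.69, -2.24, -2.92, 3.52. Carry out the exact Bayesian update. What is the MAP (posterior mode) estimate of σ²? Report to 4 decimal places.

2.4589

With known mean μ and an Inverse-Gamma(α, β) prior on σ², the Normal likelihood is conjugate: posterior is Inv-Gamma(α + n/2, β + Σ(xᵢ−μ)²/2).
Σ(xᵢ−μ)² = (-2.98)² + (-0.89)² + (-0.69)² + (-2.24)² + (-2.92)² + (3.52)² = 36.0830.
Posterior: Inv-Gamma(9.6 + 6/2, 15.4 + 36.0830/2) = Inv-Gamma(12.60, 33.44150).
Mode = β/(α+1) = 33.44150/13.60 = 2.4589.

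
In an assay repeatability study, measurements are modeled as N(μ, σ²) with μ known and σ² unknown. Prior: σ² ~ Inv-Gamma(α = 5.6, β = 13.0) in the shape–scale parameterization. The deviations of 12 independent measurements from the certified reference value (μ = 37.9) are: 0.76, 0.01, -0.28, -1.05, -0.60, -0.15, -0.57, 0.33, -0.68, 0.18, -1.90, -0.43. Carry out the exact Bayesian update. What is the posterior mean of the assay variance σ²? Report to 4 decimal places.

1.5502

With known mean μ and an Inverse-Gamma(α, β) prior on σ², the Normal likelihood is conjugate: posterior is Inv-Gamma(α + n/2, β + Σ(xᵢ−μ)²/2).
Σ(xᵢ−μ)² = (0.76)² + (0.01)² + (-0.28)² + (-1.05)² + (-0.60)² + (-0.15)² + (-0.57)² + (0.33)² + (-0.68)² + (0.18)² + (-1.90)² + (-0.43)² = 6.8646.
Posterior: Inv-Gamma(5.6 + 12/2, 13.0 + 6.8646/2) = Inv-Gamma(11.60, 16.43230).
E[σ²|data] = β/(α−1) = 16.43230/10.60 = 1.5502.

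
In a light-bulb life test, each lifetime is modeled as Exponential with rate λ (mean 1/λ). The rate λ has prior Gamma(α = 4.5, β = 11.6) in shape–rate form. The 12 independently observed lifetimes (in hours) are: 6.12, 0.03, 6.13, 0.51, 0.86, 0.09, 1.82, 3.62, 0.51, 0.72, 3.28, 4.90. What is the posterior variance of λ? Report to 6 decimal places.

0.010215

With a Gamma(shape α, rate β) prior on the exponential rate λ, the posterior after n observations with total T = Σxᵢ is Gamma(α+n, β+T).
Sum of observations T = 28.59 hours; n = 12.
Posterior: Gamma(4.5+12, 11.6+28.59) = Gamma(16.5, 40.19).
Var = α/β² = 0.010215.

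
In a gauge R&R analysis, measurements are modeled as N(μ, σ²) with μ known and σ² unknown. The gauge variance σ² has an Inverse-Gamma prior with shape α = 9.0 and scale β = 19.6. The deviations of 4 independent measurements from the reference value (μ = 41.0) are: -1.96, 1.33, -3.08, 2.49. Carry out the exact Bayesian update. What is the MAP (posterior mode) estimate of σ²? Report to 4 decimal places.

With known mean μ and an Inverse-Gamma(α, β) prior on σ², the Normal likelihood is conjugate: posterior is Inv-Gamma(α + n/2, β + Σ(xᵢ−μ)²/2).
Σ(xᵢ−μ)² = (-1.96)² + (1.33)² + (-3.08)² + (2.49)² = 21.2970.
Posterior: Inv-Gamma(9.0 + 4/2, 19.6 + 21.2970/2) = Inv-Gamma(11.00, 30.24850).
Mode = β/(α+1) = 30.24850/12.00 = 2.5207.

2.5207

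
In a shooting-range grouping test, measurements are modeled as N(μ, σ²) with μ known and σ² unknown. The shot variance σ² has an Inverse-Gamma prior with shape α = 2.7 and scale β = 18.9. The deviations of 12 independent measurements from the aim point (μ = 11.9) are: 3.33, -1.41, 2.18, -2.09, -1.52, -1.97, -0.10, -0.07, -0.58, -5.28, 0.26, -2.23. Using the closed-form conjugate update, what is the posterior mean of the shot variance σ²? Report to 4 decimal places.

6.4584

With known mean μ and an Inverse-Gamma(α, β) prior on σ², the Normal likelihood is conjugate: posterior is Inv-Gamma(α + n/2, β + Σ(xᵢ−μ)²/2).
Σ(xᵢ−μ)² = (3.33)² + (-1.41)² + (2.18)² + (-2.09)² + (-1.52)² + (-1.97)² + (-0.10)² + (-0.07)² + (-0.58)² + (-5.28)² + (0.26)² + (-2.23)² = 61.6590.
Posterior: Inv-Gamma(2.7 + 12/2, 18.9 + 61.6590/2) = Inv-Gamma(8.70, 49.72950).
E[σ²|data] = β/(α−1) = 49.72950/7.70 = 6.4584.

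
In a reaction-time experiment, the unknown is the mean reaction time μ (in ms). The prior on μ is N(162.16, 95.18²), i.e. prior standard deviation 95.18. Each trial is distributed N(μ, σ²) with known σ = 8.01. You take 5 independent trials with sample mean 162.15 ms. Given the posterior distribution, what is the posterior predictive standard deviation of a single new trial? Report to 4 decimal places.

8.7735

For Normal data with known variance σ², a Normal(μ₀, σ₀²) prior on μ is conjugate. Posterior precision = 1/σ₀² + n/σ²; posterior mean is the precision-weighted average of μ₀ and x̄.
σ₀² = 95.18² = 9059.2324, σ² = 8.01² = 64.1601; σ² + n·σ₀² = 64.1601 + 5·9059.2324 = 45360.3221.
Posterior precision = 1/σ₀² + n/σ² = 1/9059.2324 + 5/64.1601 = (σ² + n·σ₀²)/(σ₀²σ²) = 45360.3221/(9059.2324·64.1601); posterior variance σₙ² = σ₀²σ²/(σ² + n·σ₀²) = 9059.2324·64.1601/45360.3221 = 12.813870.
Predictive variance for one new observation = σₙ² + σ² = 9059.2324·64.1601/45360.3221 + 64.1601 = σ²·(σ₀² + 45360.3221)/45360.3221 = 64.1601·54419.5545/45360.3221 = 76.973970; SD = √(64.1601·54419.5545/45360.3221) = 8.7735.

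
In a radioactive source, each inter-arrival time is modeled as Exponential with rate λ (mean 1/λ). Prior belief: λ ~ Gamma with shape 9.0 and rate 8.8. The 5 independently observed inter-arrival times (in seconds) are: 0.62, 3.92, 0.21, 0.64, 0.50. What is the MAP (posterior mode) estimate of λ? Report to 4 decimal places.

With a Gamma(shape α, rate β) prior on the exponential rate λ, the posterior after n observations with total T = Σxᵢ is Gamma(α+n, β+T).
Sum of observations T = 5.89 seconds; n = 5.
Posterior: Gamma(9.0+5, 8.8+5.89) = Gamma(14.0, 14.69).
Mode = (α−1)/β = 0.8850.

0.8850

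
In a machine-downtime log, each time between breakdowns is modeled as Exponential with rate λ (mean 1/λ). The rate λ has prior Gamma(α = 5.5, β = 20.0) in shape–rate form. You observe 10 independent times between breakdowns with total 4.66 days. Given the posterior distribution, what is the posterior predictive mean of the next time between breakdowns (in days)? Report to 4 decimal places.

1.7007

With a Gamma(shape α, rate β) prior on the exponential rate λ, the posterior after n observations with total T = Σxᵢ is Gamma(α+n, β+T).
Posterior: Gamma(5.5+10, 20.0+4.66) = Gamma(15.5, 24.66).
The predictive distribution for the next observation is Lomax; its mean is β/(α−1) = 24.66/14.5 = 1.7007.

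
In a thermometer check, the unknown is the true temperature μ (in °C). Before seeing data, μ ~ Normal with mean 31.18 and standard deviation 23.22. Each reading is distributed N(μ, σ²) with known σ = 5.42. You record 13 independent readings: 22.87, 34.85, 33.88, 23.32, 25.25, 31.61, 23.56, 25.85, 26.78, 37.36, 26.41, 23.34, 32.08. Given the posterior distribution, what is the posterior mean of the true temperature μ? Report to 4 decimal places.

For Normal data with known variance σ², a Normal(μ₀, σ₀²) prior on μ is conjugate. Posterior precision = 1/σ₀² + n/σ²; posterior mean is the precision-weighted average of μ₀ and x̄.
Σxᵢ = 22.87 + 34.85 + 33.88 + 23.32 + 25.25 + 31.61 + 23.56 + 25.85 + 26.78 + 37.36 + 26.41 + 23.34 + 32.08 = 367.16, so n·x̄ = 367.16.
σ₀² = 23.22² = 539.1684, σ² = 5.42² = 29.3764; σ² + n·σ₀² = 29.3764 + 13·539.1684 = 7038.5656.
Posterior mean = (μ₀/σ₀² + n·x̄/σ²)/(1/σ₀² + n/σ²) = (σ²·μ₀ + σ₀²·n·x̄)/(σ² + n·σ₀²) = (29.3764·31.18 + 539.1684·367.16)/7038.5656 = 198877.025896/7038.5656 = 28.2553.

28.2553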